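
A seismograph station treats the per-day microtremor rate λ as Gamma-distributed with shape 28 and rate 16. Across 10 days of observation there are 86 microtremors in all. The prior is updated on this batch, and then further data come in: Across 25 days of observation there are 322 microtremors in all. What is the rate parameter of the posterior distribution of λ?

Total count 86 over total exposure 10 days.
After the first batch: Gamma(28 + 86, 16 + 10) = Gamma(114, 26).
Total count 322 over total exposure 25 days.
After the second batch: Gamma(114 + 322, 26 + 25) = Gamma(436, 51).

51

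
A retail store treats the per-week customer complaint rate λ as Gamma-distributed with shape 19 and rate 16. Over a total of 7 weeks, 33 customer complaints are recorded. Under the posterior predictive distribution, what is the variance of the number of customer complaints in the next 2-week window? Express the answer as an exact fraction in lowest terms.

2600/529

Total count 33 over total exposure 7 weeks.
Conjugate update: add total count to the shape and total exposure to the rate, giving Gamma(52, 23).
The posterior predictive for a window of length T is Negative Binomial with variance T·α'·(β'+T)/β'² = 2·52·25/529 = 2600/529.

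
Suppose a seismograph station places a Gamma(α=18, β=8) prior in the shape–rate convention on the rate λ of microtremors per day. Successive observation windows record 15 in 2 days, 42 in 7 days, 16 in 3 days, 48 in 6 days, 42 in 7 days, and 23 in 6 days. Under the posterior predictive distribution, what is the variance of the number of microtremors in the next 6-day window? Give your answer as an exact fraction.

Total count: 15 + 42 + 16 + 48 + 42 + 23 = 186.
Total exposure: 2 + 7 + 3 + 6 + 7 + 6 = 31 days.
By Gamma–Poisson conjugacy, the posterior is Gamma(α + Σx, β + Σt) = Gamma(18 + 186, 8 + 31) = Gamma(204, 39).
The posterior predictive for a window of length T is Negative Binomial with variance T·α'·(β'+T)/β'² = 6·204·45/1521 = 6120/169.

6120/169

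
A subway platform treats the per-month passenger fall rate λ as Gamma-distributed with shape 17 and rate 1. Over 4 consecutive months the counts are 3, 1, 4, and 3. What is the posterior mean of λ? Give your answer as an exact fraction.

Total count: 3 + 1 + 4 + 3 = 11.
Total exposure: 4 months.
By Gamma–Poisson conjugacy, the posterior is Gamma(α + Σx, β + Σt) = Gamma(17 + 11, 1 + 4) = Gamma(28, 5).
Posterior mean = α'/β' = 28/5.

28/5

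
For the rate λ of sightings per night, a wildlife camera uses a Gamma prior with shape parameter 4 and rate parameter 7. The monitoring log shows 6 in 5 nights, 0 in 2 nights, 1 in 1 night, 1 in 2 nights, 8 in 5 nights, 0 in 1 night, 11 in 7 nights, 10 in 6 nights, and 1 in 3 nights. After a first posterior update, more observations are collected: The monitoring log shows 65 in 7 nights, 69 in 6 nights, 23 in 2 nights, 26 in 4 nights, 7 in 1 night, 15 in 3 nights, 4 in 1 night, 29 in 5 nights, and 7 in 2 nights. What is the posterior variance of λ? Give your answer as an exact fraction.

41/700

Total count: 6 + 0 + 1 + 1 + 8 + 0 + 11 + 10 + 1 = 38.
Total exposure: 5 + 2 + 1 + 2 + 5 + 1 + 7 + 6 + 3 = 32 nights.
After the first batch: Gamma(4 + 38, 7 + 32) = Gamma(42, 39).
Total count: 65 + 69 + 23 + 26 + 7 + 15 + 4 + 29 + 7 = 245.
Total exposure: 7 + 6 + 2 + 4 + 1 + 3 + 1 + 5 + 2 = 31 nights.
After the second batch: Gamma(42 + 245, 39 + 31) = Gamma(287, 70).
Posterior variance = α'/β'² = 287/4900 = 41/700.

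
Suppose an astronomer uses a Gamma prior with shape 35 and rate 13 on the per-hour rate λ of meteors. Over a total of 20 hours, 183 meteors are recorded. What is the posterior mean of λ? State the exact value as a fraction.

Total count 183 over total exposure 20 hours.
Conjugate update: add total count to the shape and total exposure to the rate, giving Gamma(218, 33).
Posterior mean = α'/β' = 218/33.

218/33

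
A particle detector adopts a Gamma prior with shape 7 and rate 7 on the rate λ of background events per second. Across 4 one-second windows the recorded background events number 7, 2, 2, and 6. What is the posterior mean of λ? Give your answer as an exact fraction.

24/11

Total count: 7 + 2 + 2 + 6 = 17.
Total exposure: 4 seconds.
Gamma(α, β) with Poisson data over total exposure Σt gives posterior Gamma(α+Σx, β+Σt) = Gamma(24, 11).
Posterior mean = α'/β' = 24/11.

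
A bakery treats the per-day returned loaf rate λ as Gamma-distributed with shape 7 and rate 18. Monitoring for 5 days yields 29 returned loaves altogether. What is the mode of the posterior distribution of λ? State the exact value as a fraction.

35/23

Total count 29 over total exposure 5 days.
Conjugate update: add total count to the shape and total exposure to the rate, giving Gamma(36, 23).
Posterior mode = (α'−1)/β' = 35/23.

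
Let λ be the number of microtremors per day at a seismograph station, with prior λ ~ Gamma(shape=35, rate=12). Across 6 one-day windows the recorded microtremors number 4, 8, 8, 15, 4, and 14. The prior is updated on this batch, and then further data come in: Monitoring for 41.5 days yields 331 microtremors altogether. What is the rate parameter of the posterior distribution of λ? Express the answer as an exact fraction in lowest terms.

Total count: 4 + 8 + 8 + 15 + 4 + 14 = 53.
Total exposure: 6 days.
After the first batch: Gamma(35 + 53, 12 + 6) = Gamma(88, 18).
Total count 331 over total exposure 41.5 days.
After the second batch: Gamma(88 + 331, 18 + 41.5) = Gamma(419, 119/2).

119/2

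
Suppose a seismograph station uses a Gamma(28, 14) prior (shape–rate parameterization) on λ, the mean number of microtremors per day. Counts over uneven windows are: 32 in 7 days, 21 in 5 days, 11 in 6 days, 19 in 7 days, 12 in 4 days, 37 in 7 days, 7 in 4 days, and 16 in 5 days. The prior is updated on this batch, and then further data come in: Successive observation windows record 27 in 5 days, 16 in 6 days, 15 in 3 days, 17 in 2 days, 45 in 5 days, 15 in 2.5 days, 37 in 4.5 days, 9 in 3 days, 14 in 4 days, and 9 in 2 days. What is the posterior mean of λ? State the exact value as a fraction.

Total count: 32 + 21 + 11 + 19 + 12 + 37 + 7 + 16 = 155.
Total exposure: 7 + 5 + 6 + 7 + 4 + 7 + 4 + 5 = 45 days.
After the first batch: Gamma(28 + 155, 14 + 45) = Gamma(183, 59).
Total count: 27 + 16 + 15 + 17 + 45 + 15 + 37 + 9 + 14 + 9 = 204.
Total exposure: 5 + 6 + 3 + 2 + 5 + 2.5 + 4.5 + 3 + 4 + 2 = 37 days.
After the second batch: Gamma(183 + 204, 59 + 37) = Gamma(387, 96).
Posterior mean = α'/β' = 387/96 = 129/32.

129/32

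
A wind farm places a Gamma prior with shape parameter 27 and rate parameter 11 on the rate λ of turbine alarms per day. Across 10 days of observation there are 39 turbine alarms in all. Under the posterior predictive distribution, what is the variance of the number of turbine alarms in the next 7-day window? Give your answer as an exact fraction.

88/3

Total count 39 over total exposure 10 days.
The Gamma prior is conjugate for the Poisson rate, so λ | data ~ Gamma(27+39, 11+10) = Gamma(66, 21).
The posterior predictive for a window of length T is Negative Binomial with variance T·α'·(β'+T)/β'² = 7·66·28/441 = 88/3.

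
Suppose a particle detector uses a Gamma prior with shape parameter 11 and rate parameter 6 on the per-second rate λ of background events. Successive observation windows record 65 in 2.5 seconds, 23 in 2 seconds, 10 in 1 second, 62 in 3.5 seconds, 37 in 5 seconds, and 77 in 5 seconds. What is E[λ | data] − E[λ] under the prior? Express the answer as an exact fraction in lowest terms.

287/30

Total count: 65 + 23 + 10 + 62 + 37 + 77 = 274.
Total exposure: 2.5 + 2 + 1 + 3.5 + 5 + 5 = 19 seconds.
Conjugate update: add total count to the shape and total exposure to the rate, giving Gamma(285, 25).
Posterior mean = 285/25 = 57/5; prior mean = 11/6 = 11/6. Difference = 57/5 − 11/6 = 287/30.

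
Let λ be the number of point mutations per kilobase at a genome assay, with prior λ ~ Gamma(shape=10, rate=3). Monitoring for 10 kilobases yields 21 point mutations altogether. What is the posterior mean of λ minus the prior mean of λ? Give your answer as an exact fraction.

-37/39

Total count 21 over total exposure 10 kilobases.
Conjugate update: add total count to the shape and total exposure to the rate, giving Gamma(31, 13).
Posterior mean = 31/13 = 31/13; prior mean = 10/3 = 10/3. Difference = 31/13 − 10/3 = -37/39.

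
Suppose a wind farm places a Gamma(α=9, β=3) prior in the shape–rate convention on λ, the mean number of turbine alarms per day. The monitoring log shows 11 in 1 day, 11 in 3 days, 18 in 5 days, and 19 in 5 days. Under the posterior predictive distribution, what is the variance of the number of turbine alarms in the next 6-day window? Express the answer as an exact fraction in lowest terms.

552/17

Total count: 11 + 11 + 18 + 19 = 59.
Total exposure: 1 + 3 + 5 + 5 = 14 days.
By Gamma–Poisson conjugacy, the posterior is Gamma(α + Σx, β + Σt) = Gamma(9 + 59, 3 + 14) = Gamma(68, 17).
The posterior predictive for a window of length T is Negative Binomial with variance T·α'·(β'+T)/β'² = 6·68·23/289 = 552/17.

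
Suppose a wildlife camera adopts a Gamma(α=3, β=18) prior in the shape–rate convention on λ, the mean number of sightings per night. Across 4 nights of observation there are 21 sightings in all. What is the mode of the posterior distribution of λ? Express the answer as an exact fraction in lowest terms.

Total count 21 over total exposure 4 nights.
Posterior: α' = 3 + 21 = 24, β' = 18 + 4 = 22.
Posterior mode = (α'−1)/β' = 23/22.

23/22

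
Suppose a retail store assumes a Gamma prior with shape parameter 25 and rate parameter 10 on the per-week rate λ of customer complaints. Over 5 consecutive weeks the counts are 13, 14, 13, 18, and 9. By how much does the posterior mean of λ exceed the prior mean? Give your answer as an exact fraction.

109/30

Total count: 13 + 14 + 13 + 18 + 9 = 67.
Total exposure: 5 weeks.
By Gamma–Poisson conjugacy, the posterior is Gamma(α + Σx, β + Σt) = Gamma(25 + 67, 10 + 5) = Gamma(92, 15).
Posterior mean = 92/15 = 92/15; prior mean = 25/10 = 5/2. Difference = 92/15 − 5/2 = 109/30.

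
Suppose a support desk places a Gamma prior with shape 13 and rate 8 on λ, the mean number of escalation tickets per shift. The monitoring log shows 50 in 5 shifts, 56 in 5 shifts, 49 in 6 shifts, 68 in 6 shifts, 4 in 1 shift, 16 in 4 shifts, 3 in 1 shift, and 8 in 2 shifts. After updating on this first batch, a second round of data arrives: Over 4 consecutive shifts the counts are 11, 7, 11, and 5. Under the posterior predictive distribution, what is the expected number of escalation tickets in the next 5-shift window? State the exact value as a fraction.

215/6

Total count: 50 + 56 + 49 + 68 + 4 + 16 + 3 + 8 = 254.
Total exposure: 5 + 5 + 6 + 6 + 1 + 4 + 1 + 2 = 30 shifts.
After the first batch: Gamma(13 + 254, 8 + 30) = Gamma(267, 38).
Total count: 11 + 7 + 11 + 5 = 34.
Total exposure: 4 shifts.
After the second batch: Gamma(267 + 34, 38 + 4) = Gamma(301, 42).
Predictive mean over a 5-shift window = T·E[λ|data] = 5·301/42 = 215/6.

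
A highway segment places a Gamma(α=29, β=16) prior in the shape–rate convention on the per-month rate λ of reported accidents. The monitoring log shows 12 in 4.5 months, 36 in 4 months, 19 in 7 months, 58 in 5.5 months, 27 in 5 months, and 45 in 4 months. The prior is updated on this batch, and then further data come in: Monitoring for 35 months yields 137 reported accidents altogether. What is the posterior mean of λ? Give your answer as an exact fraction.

Total count: 12 + 36 + 19 + 58 + 27 + 45 = 197.
Total exposure: 4.5 + 4 + 7 + 5.5 + 5 + 4 = 30 months.
After the first batch: Gamma(29 + 197, 16 + 30) = Gamma(226, 46).
Total count 137 over total exposure 35 months.
After the second batch: Gamma(226 + 137, 46 + 35) = Gamma(363, 81).
Posterior mean = α'/β' = 363/81 = 121/27.

121/27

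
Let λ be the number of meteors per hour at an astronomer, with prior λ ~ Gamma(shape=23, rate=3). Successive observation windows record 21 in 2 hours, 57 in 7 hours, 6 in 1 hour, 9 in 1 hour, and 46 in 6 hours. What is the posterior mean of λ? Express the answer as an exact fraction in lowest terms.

Total count: 21 + 57 + 6 + 9 + 46 = 139.
Total exposure: 2 + 7 + 1 + 1 + 6 = 17 hours.
Posterior: α' = 23 + 139 = 162, β' = 3 + 17 = 20.
Posterior mean = α'/β' = 162/20 = 81/10.

81/10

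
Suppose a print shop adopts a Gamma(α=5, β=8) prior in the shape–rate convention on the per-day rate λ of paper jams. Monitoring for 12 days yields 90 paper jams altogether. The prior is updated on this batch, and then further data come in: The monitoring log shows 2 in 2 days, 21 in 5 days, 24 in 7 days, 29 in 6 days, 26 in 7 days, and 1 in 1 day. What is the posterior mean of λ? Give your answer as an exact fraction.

33/8

Total count 90 over total exposure 12 days.
After the first batch: Gamma(5 + 90, 8 + 12) = Gamma(95, 20).
Total count: 2 + 21 + 24 + 29 + 26 + 1 = 103.
Total exposure: 2 + 5 + 7 + 6 + 7 + 1 = 28 days.
After the second batch: Gamma(95 + 103, 20 + 28) = Gamma(198, 48).
Posterior mean = α'/β' = 198/48 = 33/8.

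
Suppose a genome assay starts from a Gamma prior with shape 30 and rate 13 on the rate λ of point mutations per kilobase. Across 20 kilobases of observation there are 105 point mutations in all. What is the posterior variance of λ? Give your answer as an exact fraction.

15/121

Total count 105 over total exposure 20 kilobases.
Conjugate update: add total count to the shape and total exposure to the rate, giving Gamma(135, 33).
Posterior variance = α'/β'² = 135/1089 = 15/121.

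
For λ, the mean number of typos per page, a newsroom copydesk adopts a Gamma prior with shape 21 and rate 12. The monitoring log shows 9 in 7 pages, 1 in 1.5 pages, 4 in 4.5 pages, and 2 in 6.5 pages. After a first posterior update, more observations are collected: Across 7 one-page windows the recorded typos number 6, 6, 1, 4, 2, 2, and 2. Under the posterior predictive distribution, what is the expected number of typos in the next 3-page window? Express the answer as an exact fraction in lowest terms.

360/77

Total count: 9 + 1 + 4 + 2 = 16.
Total exposure: 7 + 1.5 + 4.5 + 6.5 = 19.5 pages.
After the first batch: Gamma(21 + 16, 12 + 19.5) = Gamma(37, 63/2).
Total count: 6 + 6 + 1 + 4 + 2 + 2 + 2 = 23.
Total exposure: 7 pages.
After the second batch: Gamma(37 + 23, 63/2 + 7) = Gamma(60, 77/2).
Predictive mean over a 3-page window = T·E[λ|data] = 3·60/(77/2) = 360/77.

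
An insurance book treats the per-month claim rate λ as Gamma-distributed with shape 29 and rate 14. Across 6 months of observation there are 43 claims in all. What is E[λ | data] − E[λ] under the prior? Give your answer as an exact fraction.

107/70

Total count 43 over total exposure 6 months.
Conjugate update: add total count to the shape and total exposure to the rate, giving Gamma(72, 20).
Posterior mean = 72/20 = 18/5; prior mean = 29/14 = 29/14. Difference = 18/5 − 29/14 = 107/70.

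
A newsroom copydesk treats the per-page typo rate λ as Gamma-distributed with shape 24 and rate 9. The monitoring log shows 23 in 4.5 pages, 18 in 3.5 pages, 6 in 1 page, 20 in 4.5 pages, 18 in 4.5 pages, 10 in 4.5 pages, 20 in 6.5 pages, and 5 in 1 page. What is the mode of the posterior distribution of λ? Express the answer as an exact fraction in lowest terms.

11/3

Total count: 23 + 18 + 6 + 20 + 18 + 10 + 20 + 5 = 120.
Total exposure: 4.5 + 3.5 + 1 + 4.5 + 4.5 + 4.5 + 6.5 + 1 = 30 pages.
Conjugate update: add total count to the shape and total exposure to the rate, giving Gamma(144, 39).
Posterior mode = (α'−1)/β' = 143/39 = 11/3.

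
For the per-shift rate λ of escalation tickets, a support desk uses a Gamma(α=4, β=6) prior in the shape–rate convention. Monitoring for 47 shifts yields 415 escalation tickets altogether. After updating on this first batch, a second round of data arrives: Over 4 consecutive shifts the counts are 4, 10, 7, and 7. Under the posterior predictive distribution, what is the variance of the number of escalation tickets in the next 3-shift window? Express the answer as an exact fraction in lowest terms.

Total count 415 over total exposure 47 shifts.
After the first batch: Gamma(4 + 415, 6 + 47) = Gamma(419, 53).
Total count: 4 + 10 + 7 + 7 = 28.
Total exposure: 4 shifts.
After the second batch: Gamma(419 + 28, 53 + 4) = Gamma(447, 57).
The posterior predictive for a window of length T is Negative Binomial with variance T·α'·(β'+T)/β'² = 3·447·60/3249 = 8940/361.

8940/361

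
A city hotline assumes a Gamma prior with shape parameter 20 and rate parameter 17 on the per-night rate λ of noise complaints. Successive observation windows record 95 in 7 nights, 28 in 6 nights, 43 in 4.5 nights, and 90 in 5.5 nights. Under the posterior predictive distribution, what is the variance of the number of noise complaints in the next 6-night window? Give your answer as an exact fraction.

4761/100

Total count: 95 + 28 + 43 + 90 = 256.
Total exposure: 7 + 6 + 4.5 + 5.5 = 23 nights.
Gamma(α, β) with Poisson data over total exposure Σt gives posterior Gamma(α+Σx, β+Σt) = Gamma(276, 40).
The posterior predictive for a window of length T is Negative Binomial with variance T·α'·(β'+T)/β'² = 6·276·46/1600 = 4761/100.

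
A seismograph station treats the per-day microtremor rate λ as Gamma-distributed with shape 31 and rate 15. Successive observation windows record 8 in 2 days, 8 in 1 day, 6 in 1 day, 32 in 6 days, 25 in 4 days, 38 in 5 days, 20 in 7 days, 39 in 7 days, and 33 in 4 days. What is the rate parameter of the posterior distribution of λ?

52

Total count: 8 + 8 + 6 + 32 + 25 + 38 + 20 + 39 + 33 = 209.
Total exposure: 2 + 1 + 1 + 6 + 4 + 5 + 7 + 7 + 4 = 37 days.
Posterior: α' = 31 + 209 = 240, β' = 15 + 37 = 52.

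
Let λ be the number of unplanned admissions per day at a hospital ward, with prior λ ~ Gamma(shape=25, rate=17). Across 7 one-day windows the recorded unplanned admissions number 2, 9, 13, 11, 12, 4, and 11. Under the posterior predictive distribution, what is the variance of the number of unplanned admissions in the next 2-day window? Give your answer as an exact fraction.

377/48

Total count: 2 + 9 + 13 + 11 + 12 + 4 + 11 = 62.
Total exposure: 7 days.
By Gamma–Poisson conjugacy, the posterior is Gamma(α + Σx, β + Σt) = Gamma(25 + 62, 17 + 7) = Gamma(87, 24).
The posterior predictive for a window of length T is Negative Binomial with variance T·α'·(β'+T)/β'² = 2·87·26/576 = 377/48.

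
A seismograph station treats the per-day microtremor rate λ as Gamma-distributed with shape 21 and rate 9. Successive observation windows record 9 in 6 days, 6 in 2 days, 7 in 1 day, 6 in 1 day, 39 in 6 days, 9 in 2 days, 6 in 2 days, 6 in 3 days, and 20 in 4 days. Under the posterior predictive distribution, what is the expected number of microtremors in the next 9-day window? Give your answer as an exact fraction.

129/4

Total count: 9 + 6 + 7 + 6 + 39 + 9 + 6 + 6 + 20 = 108.
Total exposure: 6 + 2 + 1 + 1 + 6 + 2 + 2 + 3 + 4 = 27 days.
Conjugate update: add total count to the shape and total exposure to the rate, giving Gamma(129, 36).
Predictive mean over a 9-day window = T·E[λ|data] = 9·129/36 = 129/4.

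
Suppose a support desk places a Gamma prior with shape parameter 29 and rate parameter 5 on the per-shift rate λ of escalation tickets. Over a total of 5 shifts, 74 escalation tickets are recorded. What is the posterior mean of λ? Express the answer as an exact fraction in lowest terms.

Total count 74 over total exposure 5 shifts.
The Gamma prior is conjugate for the Poisson rate, so λ | data ~ Gamma(29+74, 5+5) = Gamma(103, 10).
Posterior mean = α'/β' = 103/10.

103/10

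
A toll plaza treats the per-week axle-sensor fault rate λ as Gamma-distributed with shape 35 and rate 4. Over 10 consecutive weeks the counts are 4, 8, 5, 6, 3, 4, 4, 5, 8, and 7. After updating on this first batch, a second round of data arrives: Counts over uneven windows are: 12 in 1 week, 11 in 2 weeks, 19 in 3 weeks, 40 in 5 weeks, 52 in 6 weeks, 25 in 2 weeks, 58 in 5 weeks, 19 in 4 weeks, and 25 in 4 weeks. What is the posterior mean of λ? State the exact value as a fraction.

Total count: 4 + 8 + 5 + 6 + 3 + 4 + 4 + 5 + 8 + 7 = 54.
Total exposure: 10 weeks.
After the first batch: Gamma(35 + 54, 4 + 10) = Gamma(89, 14).
Total count: 12 + 11 + 19 + 40 + 52 + 25 + 58 + 19 + 25 = 261.
Total exposure: 1 + 2 + 3 + 5 + 6 + 2 + 5 + 4 + 4 = 32 weeks.
After the second batch: Gamma(89 + 261, 14 + 32) = Gamma(350, 46).
Posterior mean = α'/β' = 350/46 = 175/23.

175/23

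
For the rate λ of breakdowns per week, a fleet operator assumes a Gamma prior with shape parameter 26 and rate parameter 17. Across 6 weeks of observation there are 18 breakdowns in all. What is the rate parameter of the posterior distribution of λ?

23

Total count 18 over total exposure 6 weeks.
Gamma(α, β) with Poisson data over total exposure Σt gives posterior Gamma(α+Σx, β+Σt) = Gamma(44, 23).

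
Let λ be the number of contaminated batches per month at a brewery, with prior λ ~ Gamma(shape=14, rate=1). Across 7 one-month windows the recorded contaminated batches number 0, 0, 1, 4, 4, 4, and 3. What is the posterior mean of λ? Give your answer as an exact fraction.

15/4

Total count: 0 + 0 + 1 + 4 + 4 + 4 + 3 = 16.
Total exposure: 7 months.
The Gamma prior is conjugate for the Poisson rate, so λ | data ~ Gamma(14+16, 1+7) = Gamma(30, 8).
Posterior mean = α'/β' = 30/8 = 15/4.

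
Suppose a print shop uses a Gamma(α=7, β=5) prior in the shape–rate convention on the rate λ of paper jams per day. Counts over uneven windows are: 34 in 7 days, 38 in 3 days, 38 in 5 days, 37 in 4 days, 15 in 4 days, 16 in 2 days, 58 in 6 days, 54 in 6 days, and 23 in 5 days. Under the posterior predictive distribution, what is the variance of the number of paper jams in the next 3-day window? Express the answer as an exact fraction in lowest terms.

Total count: 34 + 38 + 38 + 37 + 15 + 16 + 58 + 54 + 23 = 313.
Total exposure: 7 + 3 + 5 + 4 + 4 + 2 + 6 + 6 + 5 = 42 days.
The Gamma prior is conjugate for the Poisson rate, so λ | data ~ Gamma(7+313, 5+42) = Gamma(320, 47).
The posterior predictive for a window of length T is Negative Binomial with variance T·α'·(β'+T)/β'² = 3·320·50/2209 = 48000/2209.

48000/2209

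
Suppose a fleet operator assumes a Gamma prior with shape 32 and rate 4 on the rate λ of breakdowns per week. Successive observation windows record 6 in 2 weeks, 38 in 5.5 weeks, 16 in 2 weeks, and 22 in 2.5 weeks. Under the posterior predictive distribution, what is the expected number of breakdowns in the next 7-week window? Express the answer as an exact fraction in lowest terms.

399/8

Total count: 6 + 38 + 16 + 22 = 82.
Total exposure: 2 + 5.5 + 2 + 2.5 = 12 weeks.
Gamma(α, β) with Poisson data over total exposure Σt gives posterior Gamma(α+Σx, β+Σt) = Gamma(114, 16).
Predictive mean over a 7-week window = T·E[λ|data] = 7·114/16 = 399/8.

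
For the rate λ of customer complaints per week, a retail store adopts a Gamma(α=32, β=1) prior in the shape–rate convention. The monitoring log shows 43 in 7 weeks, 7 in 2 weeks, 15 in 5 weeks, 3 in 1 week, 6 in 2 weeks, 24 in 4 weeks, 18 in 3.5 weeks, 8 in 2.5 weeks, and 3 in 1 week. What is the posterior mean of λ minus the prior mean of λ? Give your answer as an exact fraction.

Total count: 43 + 7 + 15 + 3 + 6 + 24 + 18 + 8 + 3 = 127.
Total exposure: 7 + 2 + 5 + 1 + 2 + 4 + 3.5 + 2.5 + 1 = 28 weeks.
Posterior: α' = 32 + 127 = 159, β' = 1 + 28 = 29.
Posterior mean = 159/29 = 159/29; prior mean = 32/1 = 32. Difference = 159/29 − 32 = -769/29.

-769/29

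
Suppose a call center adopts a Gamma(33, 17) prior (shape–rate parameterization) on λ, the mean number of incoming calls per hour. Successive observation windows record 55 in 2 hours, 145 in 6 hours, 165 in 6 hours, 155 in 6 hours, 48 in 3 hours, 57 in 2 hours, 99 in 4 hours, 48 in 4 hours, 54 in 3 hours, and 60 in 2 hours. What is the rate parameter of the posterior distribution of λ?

55

Total count: 55 + 145 + 165 + 155 + 48 + 57 + 99 + 48 + 54 + 60 = 886.
Total exposure: 2 + 6 + 6 + 6 + 3 + 2 + 4 + 4 + 3 + 2 = 38 hours.
Conjugate update: add total count to the shape and total exposure to the rate, giving Gamma(919, 55).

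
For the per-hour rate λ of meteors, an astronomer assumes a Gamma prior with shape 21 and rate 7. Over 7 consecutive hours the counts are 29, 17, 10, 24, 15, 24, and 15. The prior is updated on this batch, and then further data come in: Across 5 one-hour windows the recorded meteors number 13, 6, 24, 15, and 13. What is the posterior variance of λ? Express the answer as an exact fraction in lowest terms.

226/361

Total count: 29 + 17 + 10 + 24 + 15 + 24 + 15 = 134.
Total exposure: 7 hours.
After the first batch: Gamma(21 + 134, 7 + 7) = Gamma(155, 14).
Total count: 13 + 6 + 24 + 15 + 13 = 71.
Total exposure: 5 hours.
After the second batch: Gamma(155 + 71, 14 + 5) = Gamma(226, 19).
Posterior variance = α'/β'² = 226/361.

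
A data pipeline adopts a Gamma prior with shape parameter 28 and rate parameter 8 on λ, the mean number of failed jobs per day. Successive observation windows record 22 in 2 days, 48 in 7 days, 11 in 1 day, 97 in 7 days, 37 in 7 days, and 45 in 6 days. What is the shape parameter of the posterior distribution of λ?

Total count: 22 + 48 + 11 + 97 + 37 + 45 = 260.
Total exposure: 2 + 7 + 1 + 7 + 7 + 6 = 30 days.
By Gamma–Poisson conjugacy, the posterior is Gamma(α + Σx, β + Σt) = Gamma(28 + 260, 8 + 30) = Gamma(288, 38).

288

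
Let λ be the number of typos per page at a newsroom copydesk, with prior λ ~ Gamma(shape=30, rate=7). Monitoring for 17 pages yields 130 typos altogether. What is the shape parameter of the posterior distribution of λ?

160

Total count 130 over total exposure 17 pages.
Conjugate update: add total count to the shape and total exposure to the rate, giving Gamma(160, 24).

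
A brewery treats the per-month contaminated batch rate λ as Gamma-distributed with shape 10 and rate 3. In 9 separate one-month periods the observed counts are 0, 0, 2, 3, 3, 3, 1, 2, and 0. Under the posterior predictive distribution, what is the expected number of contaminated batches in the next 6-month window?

12

Total count: 0 + 0 + 2 + 3 + 3 + 3 + 1 + 2 + 0 = 14.
Total exposure: 9 months.
Conjugate update: add total count to the shape and total exposure to the rate, giving Gamma(24, 12).
Predictive mean over a 6-month window = T·E[λ|data] = 6·24/12 = 12.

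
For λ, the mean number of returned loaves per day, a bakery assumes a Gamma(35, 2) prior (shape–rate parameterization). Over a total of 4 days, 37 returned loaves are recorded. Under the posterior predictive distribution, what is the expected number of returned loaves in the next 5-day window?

Total count 37 over total exposure 4 days.
Posterior: α' = 35 + 37 = 72, β' = 2 + 4 = 6.
Predictive mean over a 5-day window = T·E[λ|data] = 5·72/6 = 60.

60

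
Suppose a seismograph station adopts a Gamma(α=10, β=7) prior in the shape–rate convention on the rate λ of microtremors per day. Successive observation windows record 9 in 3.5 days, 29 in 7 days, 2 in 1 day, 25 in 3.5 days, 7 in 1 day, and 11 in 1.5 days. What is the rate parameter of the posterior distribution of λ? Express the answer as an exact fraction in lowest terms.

49/2

Total count: 9 + 29 + 2 + 25 + 7 + 11 = 83.
Total exposure: 3.5 + 7 + 1 + 3.5 + 1 + 1.5 = 17.5 days.
Conjugate update: add total count to the shape and total exposure to the rate, giving Gamma(93, 49/2).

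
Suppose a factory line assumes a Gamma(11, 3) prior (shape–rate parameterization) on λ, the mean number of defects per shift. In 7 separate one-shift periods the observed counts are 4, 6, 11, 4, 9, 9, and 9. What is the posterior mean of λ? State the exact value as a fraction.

63/10

Total count: 4 + 6 + 11 + 4 + 9 + 9 + 9 = 52.
Total exposure: 7 shifts.
The Gamma prior is conjugate for the Poisson rate, so λ | data ~ Gamma(11+52, 3+7) = Gamma(63, 10).
Posterior mean = α'/β' = 63/10.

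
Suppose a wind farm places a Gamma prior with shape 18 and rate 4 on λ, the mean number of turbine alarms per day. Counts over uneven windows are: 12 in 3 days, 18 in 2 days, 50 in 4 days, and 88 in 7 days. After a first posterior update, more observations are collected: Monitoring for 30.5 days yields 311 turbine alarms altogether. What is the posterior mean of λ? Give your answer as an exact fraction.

Total count: 12 + 18 + 50 + 88 = 168.
Total exposure: 3 + 2 + 4 + 7 = 16 days.
After the first batch: Gamma(18 + 168, 4 + 16) = Gamma(186, 20).
Total count 311 over total exposure 30.5 days.
After the second batch: Gamma(186 + 311, 20 + 30.5) = Gamma(497, 101/2).
Posterior mean = α'/β' = 497/(101/2) = 994/101.

994/101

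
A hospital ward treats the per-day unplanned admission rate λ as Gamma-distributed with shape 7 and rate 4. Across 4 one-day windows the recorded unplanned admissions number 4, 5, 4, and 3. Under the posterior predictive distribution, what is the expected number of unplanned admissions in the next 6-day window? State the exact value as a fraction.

Total count: 4 + 5 + 4 + 3 = 16.
Total exposure: 4 days.
Conjugate update: add total count to the shape and total exposure to the rate, giving Gamma(23, 8).
Predictive mean over a 6-day window = T·E[λ|data] = 6·23/8 = 69/4.

69/4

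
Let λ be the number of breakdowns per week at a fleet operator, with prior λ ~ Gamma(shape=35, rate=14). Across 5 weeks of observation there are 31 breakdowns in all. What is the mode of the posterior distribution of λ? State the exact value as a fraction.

Total count 31 over total exposure 5 weeks.
Posterior: α' = 35 + 31 = 66, β' = 14 + 5 = 19.
Posterior mode = (α'−1)/β' = 65/19.

65/19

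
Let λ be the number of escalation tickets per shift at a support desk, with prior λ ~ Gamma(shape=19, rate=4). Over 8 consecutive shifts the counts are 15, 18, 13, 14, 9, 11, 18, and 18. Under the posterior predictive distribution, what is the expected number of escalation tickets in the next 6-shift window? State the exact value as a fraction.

135/2

Total count: 15 + 18 + 13 + 14 + 9 + 11 + 18 + 18 = 116.
Total exposure: 8 shifts.
Conjugate update: add total count to the shape and total exposure to the rate, giving Gamma(135, 12).
Predictive mean over a 6-shift window = T·E[λ|data] = 6·135/12 = 135/2.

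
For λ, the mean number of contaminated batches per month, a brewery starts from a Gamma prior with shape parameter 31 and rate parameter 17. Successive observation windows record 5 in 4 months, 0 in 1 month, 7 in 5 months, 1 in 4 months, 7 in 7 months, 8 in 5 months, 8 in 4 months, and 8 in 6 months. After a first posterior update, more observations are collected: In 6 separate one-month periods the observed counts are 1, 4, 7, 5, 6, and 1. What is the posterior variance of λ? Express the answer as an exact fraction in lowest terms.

Total count: 5 + 0 + 7 + 1 + 7 + 8 + 8 + 8 = 44.
Total exposure: 4 + 1 + 5 + 4 + 7 + 5 + 4 + 6 = 36 months.
After the first batch: Gamma(31 + 44, 17 + 36) = Gamma(75, 53).
Total count: 1 + 4 + 7 + 5 + 6 + 1 = 24.
Total exposure: 6 months.
After the second batch: Gamma(75 + 24, 53 + 6) = Gamma(99, 59).
Posterior variance = α'/β'² = 99/3481.

99/3481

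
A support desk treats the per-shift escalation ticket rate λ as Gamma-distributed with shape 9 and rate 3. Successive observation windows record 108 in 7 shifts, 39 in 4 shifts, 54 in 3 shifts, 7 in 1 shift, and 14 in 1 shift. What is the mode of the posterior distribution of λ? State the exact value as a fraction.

Total count: 108 + 39 + 54 + 7 + 14 = 222.
Total exposure: 7 + 4 + 3 + 1 + 1 = 16 shifts.
Conjugate update: add total count to the shape and total exposure to the rate, giving Gamma(231, 19).
Posterior mode = (α'−1)/β' = 230/19.

230/19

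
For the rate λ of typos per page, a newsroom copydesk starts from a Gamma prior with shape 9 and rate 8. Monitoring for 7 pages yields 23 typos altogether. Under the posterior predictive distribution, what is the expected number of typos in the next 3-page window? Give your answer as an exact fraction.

32/5

Total count 23 over total exposure 7 pages.
Posterior: α' = 9 + 23 = 32, β' = 8 + 7 = 15.
Predictive mean over a 3-page window = T·E[λ|data] = 3·32/15 = 32/5.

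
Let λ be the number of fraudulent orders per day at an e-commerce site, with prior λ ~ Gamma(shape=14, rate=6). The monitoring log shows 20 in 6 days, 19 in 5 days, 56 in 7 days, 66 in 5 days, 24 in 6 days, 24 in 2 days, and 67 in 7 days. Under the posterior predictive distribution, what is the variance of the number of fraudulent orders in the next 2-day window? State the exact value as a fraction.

Total count: 20 + 19 + 56 + 66 + 24 + 24 + 67 = 276.
Total exposure: 6 + 5 + 7 + 5 + 6 + 2 + 7 = 38 days.
The Gamma prior is conjugate for the Poisson rate, so λ | data ~ Gamma(14+276, 6+38) = Gamma(290, 44).
The posterior predictive for a window of length T is Negative Binomial with variance T·α'·(β'+T)/β'² = 2·290·46/1936 = 3335/242.

3335/242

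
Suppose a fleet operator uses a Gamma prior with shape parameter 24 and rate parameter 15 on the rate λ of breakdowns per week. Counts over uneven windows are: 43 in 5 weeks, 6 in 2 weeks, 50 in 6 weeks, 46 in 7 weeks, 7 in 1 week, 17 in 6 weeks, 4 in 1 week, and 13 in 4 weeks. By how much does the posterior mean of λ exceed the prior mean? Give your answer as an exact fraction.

674/235

Total count: 43 + 6 + 50 + 46 + 7 + 17 + 4 + 13 = 186.
Total exposure: 5 + 2 + 6 + 7 + 1 + 6 + 1 + 4 = 32 weeks.
The Gamma prior is conjugate for the Poisson rate, so λ | data ~ Gamma(24+186, 15+32) = Gamma(210, 47).
Posterior mean = 210/47 = 210/47; prior mean = 24/15 = 8/5. Difference = 210/47 − 8/5 = 674/235.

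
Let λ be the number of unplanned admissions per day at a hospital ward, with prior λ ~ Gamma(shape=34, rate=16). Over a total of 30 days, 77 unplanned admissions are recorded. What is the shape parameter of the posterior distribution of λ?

Total count 77 over total exposure 30 days.
Gamma(α, β) with Poisson data over total exposure Σt gives posterior Gamma(α+Σx, β+Σt) = Gamma(111, 46).

111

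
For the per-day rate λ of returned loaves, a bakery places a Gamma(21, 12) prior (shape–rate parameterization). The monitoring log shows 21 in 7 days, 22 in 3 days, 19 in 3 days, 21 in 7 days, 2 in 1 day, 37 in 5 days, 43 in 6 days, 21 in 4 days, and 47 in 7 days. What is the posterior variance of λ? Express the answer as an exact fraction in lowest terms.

Total count: 21 + 22 + 19 + 21 + 2 + 37 + 43 + 21 + 47 = 233.
Total exposure: 7 + 3 + 3 + 7 + 1 + 5 + 6 + 4 + 7 = 43 days.
Posterior: α' = 21 + 233 = 254, β' = 12 + 43 = 55.
Posterior variance = α'/β'² = 254/3025.

254/3025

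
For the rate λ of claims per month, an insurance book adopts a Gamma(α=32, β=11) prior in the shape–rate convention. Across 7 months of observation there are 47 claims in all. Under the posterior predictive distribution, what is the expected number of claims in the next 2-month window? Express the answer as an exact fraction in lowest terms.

79/9

Total count 47 over total exposure 7 months.
Gamma(α, β) with Poisson data over total exposure Σt gives posterior Gamma(α+Σx, β+Σt) = Gamma(79, 18).
Predictive mean over a 2-month window = T·E[λ|data] = 2·79/18 = 79/9.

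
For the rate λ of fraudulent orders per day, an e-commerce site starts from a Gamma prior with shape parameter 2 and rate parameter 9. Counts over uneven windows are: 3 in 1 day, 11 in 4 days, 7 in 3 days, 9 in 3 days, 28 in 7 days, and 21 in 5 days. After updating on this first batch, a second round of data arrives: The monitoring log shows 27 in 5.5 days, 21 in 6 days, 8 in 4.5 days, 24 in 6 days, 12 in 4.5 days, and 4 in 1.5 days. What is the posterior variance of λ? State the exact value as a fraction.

Total count: 3 + 11 + 7 + 9 + 28 + 21 = 79.
Total exposure: 1 + 4 + 3 + 3 + 7 + 5 = 23 days.
After the first batch: Gamma(2 + 79, 9 + 23) = Gamma(81, 32).
Total count: 27 + 21 + 8 + 24 + 12 + 4 = 96.
Total exposure: 5.5 + 6 + 4.5 + 6 + 4.5 + 1.5 = 28 days.
After the second batch: Gamma(81 + 96, 32 + 28) = Gamma(177, 60).
Posterior variance = α'/β'² = 177/3600 = 59/1200.

59/1200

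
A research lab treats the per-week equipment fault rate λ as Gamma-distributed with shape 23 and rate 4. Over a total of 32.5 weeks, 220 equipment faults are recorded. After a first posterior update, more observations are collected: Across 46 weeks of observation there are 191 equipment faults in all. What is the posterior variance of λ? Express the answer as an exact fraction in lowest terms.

Total count 220 over total exposure 32.5 weeks.
After the first batch: Gamma(23 + 220, 4 + 32.5) = Gamma(243, 73/2).
Total count 191 over total exposure 46 weeks.
After the second batch: Gamma(243 + 191, 73/2 + 46) = Gamma(434, 165/2).
Posterior variance = α'/β'² = 434/(27225/4) = 1736/27225.

1736/27225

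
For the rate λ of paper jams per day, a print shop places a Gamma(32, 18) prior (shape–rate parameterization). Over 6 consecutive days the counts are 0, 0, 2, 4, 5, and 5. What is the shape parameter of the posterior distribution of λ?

Total count: 0 + 0 + 2 + 4 + 5 + 5 = 16.
Total exposure: 6 days.
Conjugate update: add total count to the shape and total exposure to the rate, giving Gamma(48, 24).

48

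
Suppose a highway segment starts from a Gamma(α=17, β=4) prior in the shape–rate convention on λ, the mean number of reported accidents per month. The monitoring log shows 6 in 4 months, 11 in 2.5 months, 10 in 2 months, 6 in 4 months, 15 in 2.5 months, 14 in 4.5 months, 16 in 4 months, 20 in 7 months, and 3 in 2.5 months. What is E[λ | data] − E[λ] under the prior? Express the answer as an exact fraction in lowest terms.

-157/148

Total count: 6 + 11 + 10 + 6 + 15 + 14 + 16 + 20 + 3 = 101.
Total exposure: 4 + 2.5 + 2 + 4 + 2.5 + 4.5 + 4 + 7 + 2.5 = 33 months.
Gamma(α, β) with Poisson data over total exposure Σt gives posterior Gamma(α+Σx, β+Σt) = Gamma(118, 37).
Posterior mean = 118/37 = 118/37; prior mean = 17/4 = 17/4. Difference = 118/37 − 17/4 = -157/148.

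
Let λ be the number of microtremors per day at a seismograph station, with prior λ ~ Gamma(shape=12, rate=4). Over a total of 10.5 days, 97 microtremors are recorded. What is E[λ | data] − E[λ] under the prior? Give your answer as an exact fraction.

131/29

Total count 97 over total exposure 10.5 days.
Conjugate update: add total count to the shape and total exposure to the rate, giving Gamma(109, 29/2).
Posterior mean = 109/(29/2) = 218/29; prior mean = 12/4 = 3. Difference = 218/29 − 3 = 131/29.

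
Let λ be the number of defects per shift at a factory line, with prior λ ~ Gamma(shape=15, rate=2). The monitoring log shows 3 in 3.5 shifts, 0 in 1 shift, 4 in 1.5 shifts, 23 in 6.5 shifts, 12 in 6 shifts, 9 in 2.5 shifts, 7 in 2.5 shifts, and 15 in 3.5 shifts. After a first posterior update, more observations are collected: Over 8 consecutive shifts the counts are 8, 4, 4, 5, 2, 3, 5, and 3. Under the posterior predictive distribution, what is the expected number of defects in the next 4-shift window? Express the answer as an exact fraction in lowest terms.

Total count: 3 + 0 + 4 + 23 + 12 + 9 + 7 + 15 = 73.
Total exposure: 3.5 + 1 + 1.5 + 6.5 + 6 + 2.5 + 2.5 + 3.5 = 27 shifts.
After the first batch: Gamma(15 + 73, 2 + 27) = Gamma(88, 29).
Total count: 8 + 4 + 4 + 5 + 2 + 3 + 5 + 3 = 34.
Total exposure: 8 shifts.
After the second batch: Gamma(88 + 34, 29 + 8) = Gamma(122, 37).
Predictive mean over a 4-shift window = T·E[λ|data] = 4·122/37 = 488/37.

488/37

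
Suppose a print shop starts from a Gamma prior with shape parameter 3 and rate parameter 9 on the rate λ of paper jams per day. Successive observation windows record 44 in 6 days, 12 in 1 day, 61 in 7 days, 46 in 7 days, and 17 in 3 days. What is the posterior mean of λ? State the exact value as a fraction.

Total count: 44 + 12 + 61 + 46 + 17 = 180.
Total exposure: 6 + 1 + 7 + 7 + 3 = 24 days.
Conjugate update: add total count to the shape and total exposure to the rate, giving Gamma(183, 33).
Posterior mean = α'/β' = 183/33 = 61/11.

61/11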